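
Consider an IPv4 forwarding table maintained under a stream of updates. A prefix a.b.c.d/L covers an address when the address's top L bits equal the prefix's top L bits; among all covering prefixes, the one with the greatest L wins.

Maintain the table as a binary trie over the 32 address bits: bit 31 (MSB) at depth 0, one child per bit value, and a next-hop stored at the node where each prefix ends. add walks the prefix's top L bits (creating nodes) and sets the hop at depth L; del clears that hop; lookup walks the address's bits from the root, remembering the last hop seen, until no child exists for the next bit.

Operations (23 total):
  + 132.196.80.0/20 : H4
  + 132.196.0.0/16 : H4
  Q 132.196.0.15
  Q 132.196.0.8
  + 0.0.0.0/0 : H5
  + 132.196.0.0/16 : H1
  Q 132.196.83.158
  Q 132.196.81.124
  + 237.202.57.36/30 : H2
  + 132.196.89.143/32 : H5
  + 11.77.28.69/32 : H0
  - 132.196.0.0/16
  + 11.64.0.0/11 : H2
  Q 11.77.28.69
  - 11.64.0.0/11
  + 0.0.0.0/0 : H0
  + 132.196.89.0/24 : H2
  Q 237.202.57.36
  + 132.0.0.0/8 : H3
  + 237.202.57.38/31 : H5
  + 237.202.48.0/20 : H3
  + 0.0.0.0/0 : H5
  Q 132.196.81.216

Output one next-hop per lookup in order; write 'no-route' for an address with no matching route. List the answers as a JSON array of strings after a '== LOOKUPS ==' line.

Apply in order:
  add 132.196.80.0/20 -> H4 at depth 20
  add 132.196.0.0/16 -> H4 at depth 16
  Q 132.196.0.15: descend 10000100110001000 ; hops seen [H4] ; pick H4
  Q 132.196.0.8: descend 10000100110001000 ; hops seen [H4] ; pick H4
  add 0.0.0.0/0 -> H5 at depth 0
  add 132.196.0.0/16 -> H1 at depth 16
  Q 132.196.83.158: descend 10000100110001000101 ; hops seen [H5,H1,H4] ; pick H4
  Q 132.196.81.124: descend 10000100110001000101 ; hops seen [H5,H1,H4] ; pick H4
  add 237.202.57.36/30 -> H2 at depth 30
  add 132.196.89.143/32 -> H5 at depth 32
  add 11.77.28.69/32 -> H0 at depth 32
  - 132.196.0.0/16 clear@16
  add 11.64.0.0/11 -> H2 at depth 11
  Q 11.77.28.69: descend 00001011010011010001110001000101 ; hops seen [H5,H2,H0] ; pick H0
  - 11.64.0.0/11 clear@11
  add 0.0.0.0/0 -> H0 at depth 0
  add 132.196.89.0/24 -> H2 at depth 24
  Q 237.202.57.36: descend 111011011100101000111001001001 ; hops seen [H0,H2] ; pick H2
  add 132.0.0.0/8 -> H3 at depth 8
  add 237.202.57.38/31 -> H5 at depth 31
  add 237.202.48.0/20 -> H3 at depth 20
  add 0.0.0.0/0 -> H5 at depth 0
  Q 132.196.81.216: descend 10000100110001000101 ; hops seen [H5,H3,H4] ; pick H4

== LOOKUPS ==
["H4","H4","H4","H4","H0","H2","H4"]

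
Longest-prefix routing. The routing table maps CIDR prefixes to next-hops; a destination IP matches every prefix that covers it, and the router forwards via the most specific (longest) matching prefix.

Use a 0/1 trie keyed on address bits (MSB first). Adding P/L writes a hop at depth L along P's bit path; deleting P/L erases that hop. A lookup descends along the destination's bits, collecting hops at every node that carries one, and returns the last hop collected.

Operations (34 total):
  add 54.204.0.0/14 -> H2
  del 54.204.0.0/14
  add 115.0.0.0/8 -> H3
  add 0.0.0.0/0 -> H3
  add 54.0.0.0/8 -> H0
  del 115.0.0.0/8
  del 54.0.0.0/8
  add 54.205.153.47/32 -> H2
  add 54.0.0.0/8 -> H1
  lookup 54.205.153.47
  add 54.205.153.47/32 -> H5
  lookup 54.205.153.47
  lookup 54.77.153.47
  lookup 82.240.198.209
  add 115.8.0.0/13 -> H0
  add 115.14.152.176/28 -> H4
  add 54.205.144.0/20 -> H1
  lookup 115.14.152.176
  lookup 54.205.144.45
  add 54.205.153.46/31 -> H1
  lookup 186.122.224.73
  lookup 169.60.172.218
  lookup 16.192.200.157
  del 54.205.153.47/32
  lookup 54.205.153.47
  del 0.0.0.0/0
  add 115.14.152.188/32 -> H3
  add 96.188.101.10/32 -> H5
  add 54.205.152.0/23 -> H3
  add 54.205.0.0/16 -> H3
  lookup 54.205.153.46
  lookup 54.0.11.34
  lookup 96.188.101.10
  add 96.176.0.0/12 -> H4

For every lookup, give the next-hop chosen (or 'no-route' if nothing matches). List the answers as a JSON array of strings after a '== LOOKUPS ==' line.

Process each operation:
  + 54.204.0.0/14 (H2) depth=14
  del 54.204.0.0/14 (clear depth 14)
  + 115.0.0.0/8 (H3) depth=8
  + 0.0.0.0/0 (H3) depth=0
  + 54.0.0.0/8 (H0) depth=8
  del 115.0.0.0/8 (clear depth 8)
  del 54.0.0.0/8 (clear depth 8)
  + 54.205.153.47/32 (H2) depth=32
  + 54.0.0.0/8 (H1) depth=8
  lookup 54.205.153.47: bits 00110110110011011001100100101111 walk d0:H3→d1:-→d2:-→d3:-→d4:-→d5:-→d6:-→d7:-→d8:H1→d9:-→d10:-→d11:-→d12:-→d13:-→d14:-→d15:-→d16:-→d17:-→d18:-→d19:-→d20:-→d21:-→d22:-→d23:-→d24:-→d25:-→d26:-→d27:-→d28:-→d29:-→d30:-→d31:-→d32:H2 -> H2
  + 54.205.153.47/32 (H5) depth=32
  lookup 54.205.153.47: bits 00110110110011011001100100101111 walk d0:H3→d1:-→d2:-→d3:-→d4:-→d5:-→d6:-→d7:-→d8:H1→d9:-→d10:-→d11:-→d12:-→d13:-→d14:-→d15:-→d16:-→d17:-→d18:-→d19:-→d20:-→d21:-→d22:-→d23:-→d24:-→d25:-→d26:-→d27:-→d28:-→d29:-→d30:-→d31:-→d32:H5 -> H5
  lookup 54.77.153.47: bits 00110110 walk d0:H3→d1:-→d2:-→d3:-→d4:-→d5:-→d6:-→d7:-→d8:H1 -> H1
  lookup 82.240.198.209: bits 01 walk d0:H3→d1:-→d2:- -> H3
  + 115.8.0.0/13 (H0) depth=13
  + 115.14.152.176/28 (H4) depth=28
  + 54.205.144.0/20 (H1) depth=20
  lookup 115.14.152.176: bits 0111001100001110100110001011 walk d0:H3→d1:-→d2:-→d3:-→d4:-→d5:-→d6:-→d7:-→d8:-→d9:-→d10:-→d11:-→d12:-→d13:H0→d14:-→d15:-→d16:-→d17:-→d18:-→d19:-→d20:-→d21:-→d22:-→d23:-→d24:-→d25:-→d26:-→d27:-→d28:H4 -> H4
  lookup 54.205.144.45: bits 00110110110011011001 walk d0:H3→d1:-→d2:-→d3:-→d4:-→d5:-→d6:-→d7:-→d8:H1→d9:-→d10:-→d11:-→d12:-→d13:-→d14:-→d15:-→d16:-→d17:-→d18:-→d19:-→d20:H1 -> H1
  + 54.205.153.46/31 (H1) depth=31
  lookup 186.122.224.73: bits ε walk d0:H3 -> H3
  lookup 169.60.172.218: bits ε walk d0:H3 -> H3
  lookup 16.192.200.157: bits 00 walk d0:H3→d1:-→d2:- -> H3
  del 54.205.153.47/32 (clear depth 32)
  lookup 54.205.153.47: bits 00110110110011011001100100101111 walk d0:H3→d1:-→d2:-→d3:-→d4:-→d5:-→d6:-→d7:-→d8:H1→d9:-→d10:-→d11:-→d12:-→d13:-→d14:-→d15:-→d16:-→d17:-→d18:-→d19:-→d20:H1→d21:-→d22:-→d23:-→d24:-→d25:-→d26:-→d27:-→d28:-→d29:-→d30:-→d31:H1→d32:- -> H1
  del 0.0.0.0/0 (clear depth 0)
  + 115.14.152.188/32 (H3) depth=32
  + 96.188.101.10/32 (H5) depth=32
  + 54.205.152.0/23 (H3) depth=23
  + 54.205.0.0/16 (H3) depth=16
  lookup 54.205.153.46: bits 0011011011001101100110010010111 walk d0:-→d1:-→d2:-→d3:-→d4:-→d5:-→d6:-→d7:-→d8:H1→d9:-→d10:-→d11:-→d12:-→d13:-→d14:-→d15:-→d16:H3→d17:-→d18:-→d19:-→d20:H1→d21:-→d22:-→d23:H3→d24:-→d25:-→d26:-→d27:-→d28:-→d29:-→d30:-→d31:H1 -> H1
  lookup 54.0.11.34: bits 00110110 walk d0:-→d1:-→d2:-→d3:-→d4:-→d5:-→d6:-→d7:-→d8:H1 -> H1
  lookup 96.188.101.10: bits 01100000101111000110010100001010 walk d0:-→d1:-→d2:-→d3:-→d4:-→d5:-→d6:-→d7:-→d8:-→d9:-→d10:-→d11:-→d12:-→d13:-→d14:-→d15:-→d16:-→d17:-→d18:-→d19:-→d20:-→d21:-→d22:-→d23:-→d24:-→d25:-→d26:-→d27:-→d28:-→d29:-→d30:-→d31:-→d32:H5 -> H5
  + 96.176.0.0/12 (H4) depth=12

== LOOKUPS ==
["H2","H5","H1","H3","H4","H1","H3","H3","H3","H1","H1","H1","H5"]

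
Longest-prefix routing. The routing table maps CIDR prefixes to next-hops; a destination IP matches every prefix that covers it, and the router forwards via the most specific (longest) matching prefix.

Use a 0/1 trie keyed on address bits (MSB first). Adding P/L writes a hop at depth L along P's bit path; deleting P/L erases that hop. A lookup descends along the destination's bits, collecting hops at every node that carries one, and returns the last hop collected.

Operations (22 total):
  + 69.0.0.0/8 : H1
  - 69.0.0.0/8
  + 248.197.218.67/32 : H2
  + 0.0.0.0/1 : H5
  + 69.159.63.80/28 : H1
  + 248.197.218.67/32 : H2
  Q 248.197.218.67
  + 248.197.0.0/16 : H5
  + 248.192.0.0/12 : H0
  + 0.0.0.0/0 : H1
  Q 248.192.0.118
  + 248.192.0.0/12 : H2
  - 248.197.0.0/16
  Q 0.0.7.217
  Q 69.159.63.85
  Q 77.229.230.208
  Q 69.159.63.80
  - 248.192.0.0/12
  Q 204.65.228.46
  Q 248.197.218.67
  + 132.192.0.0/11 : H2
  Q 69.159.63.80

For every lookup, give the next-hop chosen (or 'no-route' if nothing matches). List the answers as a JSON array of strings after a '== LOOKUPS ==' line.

Process each operation:
  + 69.0.0.0/8 (H1) depth=8
  del 69.0.0.0/8 (clear depth 8)
  + 248.197.218.67/32 (H2) depth=32
  + 0.0.0.0/1 (H5) depth=1
  + 69.159.63.80/28 (H1) depth=28
  + 248.197.218.67/32 (H2) depth=32
  ? 248.197.218.67  path d0:-→d1:-→d2:-→d3:-→d4:-→d5:-→d6:-→d7:-→d8:-→d9:-→d10:-→d11:-→d12:-→d13:-→d14:-→d15:-→d16:-→d17:-→d18:-→d19:-→d20:-→d21:-→d22:-→d23:-→d24:-→d25:-→d26:-→d27:-→d28:-→d29:-→d30:-→d31:-→d32:H2  best=H2
  + 248.197.0.0/16 (H5) depth=16
  + 248.192.0.0/12 (H0) depth=12
  + 0.0.0.0/0 (H1) depth=0
  ? 248.192.0.118  path d0:H1→d1:-→d2:-→d3:-→d4:-→d5:-→d6:-→d7:-→d8:-→d9:-→d10:-→d11:-→d12:H0→d13:-  best=H0
  + 248.192.0.0/12 (H2) depth=12
  del 248.197.0.0/16 (clear depth 16)
  ? 0.0.7.217  path d0:H1→d1:H5  best=H5
  ? 69.159.63.85  path d0:H1→d1:H5→d2:-→d3:-→d4:-→d5:-→d6:-→d7:-→d8:-→d9:-→d10:-→d11:-→d12:-→d13:-→d14:-→d15:-→d16:-→d17:-→d18:-→d19:-→d20:-→d21:-→d22:-→d23:-→d24:-→d25:-→d26:-→d27:-→d28:H1  best=H1
  ? 77.229.230.208  path d0:H1→d1:H5→d2:-→d3:-→d4:-  best=H5
  ? 69.159.63.80  path d0:H1→d1:H5→d2:-→d3:-→d4:-→d5:-→d6:-→d7:-→d8:-→d9:-→d10:-→d11:-→d12:-→d13:-→d14:-→d15:-→d16:-→d17:-→d18:-→d19:-→d20:-→d21:-→d22:-→d23:-→d24:-→d25:-→d26:-→d27:-→d28:H1  best=H1
  del 248.192.0.0/12 (clear depth 12)
  ? 204.65.228.46  path d0:H1→d1:-→d2:-  best=H1
  ? 248.197.218.67  path d0:H1→d1:-→d2:-→d3:-→d4:-→d5:-→d6:-→d7:-→d8:-→d9:-→d10:-→d11:-→d12:-→d13:-→d14:-→d15:-→d16:-→d17:-→d18:-→d19:-→d20:-→d21:-→d22:-→d23:-→d24:-→d25:-→d26:-→d27:-→d28:-→d29:-→d30:-→d31:-→d32:H2  best=H2
  + 132.192.0.0/11 (H2) depth=11
  ? 69.159.63.80  path d0:H1→d1:H5→d2:-→d3:-→d4:-→d5:-→d6:-→d7:-→d8:-→d9:-→d10:-→d11:-→d12:-→d13:-→d14:-→d15:-→d16:-→d17:-→d18:-→d19:-→d20:-→d21:-→d22:-→d23:-→d24:-→d25:-→d26:-→d27:-→d28:H1  best=H1

== LOOKUPS ==
["H2","H0","H5","H1","H5","H1","H1","H2","H1"]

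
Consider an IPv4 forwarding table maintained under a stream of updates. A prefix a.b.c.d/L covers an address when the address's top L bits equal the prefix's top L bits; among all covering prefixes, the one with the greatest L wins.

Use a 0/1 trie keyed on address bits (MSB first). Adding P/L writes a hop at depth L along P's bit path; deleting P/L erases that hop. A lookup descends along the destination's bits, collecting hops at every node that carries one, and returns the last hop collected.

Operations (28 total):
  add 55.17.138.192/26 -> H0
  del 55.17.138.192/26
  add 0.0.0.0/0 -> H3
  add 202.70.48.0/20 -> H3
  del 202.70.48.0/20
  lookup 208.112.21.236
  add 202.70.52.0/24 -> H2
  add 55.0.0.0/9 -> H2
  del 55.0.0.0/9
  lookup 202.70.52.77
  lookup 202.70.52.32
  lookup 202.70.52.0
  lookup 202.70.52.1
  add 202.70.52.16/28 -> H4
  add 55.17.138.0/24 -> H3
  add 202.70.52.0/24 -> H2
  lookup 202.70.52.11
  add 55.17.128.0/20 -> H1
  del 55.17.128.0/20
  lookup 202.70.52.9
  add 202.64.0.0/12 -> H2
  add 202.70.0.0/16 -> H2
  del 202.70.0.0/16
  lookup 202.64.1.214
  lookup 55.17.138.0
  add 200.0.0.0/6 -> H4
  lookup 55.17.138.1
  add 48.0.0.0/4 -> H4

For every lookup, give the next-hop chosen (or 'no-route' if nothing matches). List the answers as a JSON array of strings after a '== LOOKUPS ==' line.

Trace:
  + 55.17.138.192/26 (H0) depth=26
  del 55.17.138.192/26 (clear depth 26)
  + 0.0.0.0/0 (H3) depth=0
  + 202.70.48.0/20 (H3) depth=20
  del 202.70.48.0/20 (clear depth 20)
  Q 208.112.21.236: descend 110 ; hops seen [H3] ; pick H3
  + 202.70.52.0/24 (H2) depth=24
  + 55.0.0.0/9 (H2) depth=9
  del 55.0.0.0/9 (clear depth 9)
  Q 202.70.52.77: descend 110010100100011000110100 ; hops seen [H3,H2] ; pick H2
  Q 202.70.52.32: descend 110010100100011000110100 ; hops seen [H3,H2] ; pick H2
  Q 202.70.52.0: descend 110010100100011000110100 ; hops seen [H3,H2] ; pick H2
  Q 202.70.52.1: descend 110010100100011000110100 ; hops seen [H3,H2] ; pick H2
  + 202.70.52.16/28 (H4) depth=28
  + 55.17.138.0/24 (H3) depth=24
  + 202.70.52.0/24 (H2) depth=24
  Q 202.70.52.11: descend 110010100100011000110100000 ; hops seen [H3,H2] ; pick H2
  + 55.17.128.0/20 (H1) depth=20
  del 55.17.128.0/20 (clear depth 20)
  Q 202.70.52.9: descend 110010100100011000110100000 ; hops seen [H3,H2] ; pick H2
  + 202.64.0.0/12 (H2) depth=12
  + 202.70.0.0/16 (H2) depth=16
  del 202.70.0.0/16 (clear depth 16)
  Q 202.64.1.214: descend 1100101001000 ; hops seen [H3,H2] ; pick H2
  Q 55.17.138.0: descend 001101110001000110001010 ; hops seen [H3,H3] ; pick H3
  + 200.0.0.0/6 (H4) depth=6
  Q 55.17.138.1: descend 001101110001000110001010 ; hops seen [H3,H3] ; pick H3
  + 48.0.0.0/4 (H4) depth=4

== LOOKUPS ==
["H3","H2","H2","H2","H2","H2","H2","H2","H3","H3"]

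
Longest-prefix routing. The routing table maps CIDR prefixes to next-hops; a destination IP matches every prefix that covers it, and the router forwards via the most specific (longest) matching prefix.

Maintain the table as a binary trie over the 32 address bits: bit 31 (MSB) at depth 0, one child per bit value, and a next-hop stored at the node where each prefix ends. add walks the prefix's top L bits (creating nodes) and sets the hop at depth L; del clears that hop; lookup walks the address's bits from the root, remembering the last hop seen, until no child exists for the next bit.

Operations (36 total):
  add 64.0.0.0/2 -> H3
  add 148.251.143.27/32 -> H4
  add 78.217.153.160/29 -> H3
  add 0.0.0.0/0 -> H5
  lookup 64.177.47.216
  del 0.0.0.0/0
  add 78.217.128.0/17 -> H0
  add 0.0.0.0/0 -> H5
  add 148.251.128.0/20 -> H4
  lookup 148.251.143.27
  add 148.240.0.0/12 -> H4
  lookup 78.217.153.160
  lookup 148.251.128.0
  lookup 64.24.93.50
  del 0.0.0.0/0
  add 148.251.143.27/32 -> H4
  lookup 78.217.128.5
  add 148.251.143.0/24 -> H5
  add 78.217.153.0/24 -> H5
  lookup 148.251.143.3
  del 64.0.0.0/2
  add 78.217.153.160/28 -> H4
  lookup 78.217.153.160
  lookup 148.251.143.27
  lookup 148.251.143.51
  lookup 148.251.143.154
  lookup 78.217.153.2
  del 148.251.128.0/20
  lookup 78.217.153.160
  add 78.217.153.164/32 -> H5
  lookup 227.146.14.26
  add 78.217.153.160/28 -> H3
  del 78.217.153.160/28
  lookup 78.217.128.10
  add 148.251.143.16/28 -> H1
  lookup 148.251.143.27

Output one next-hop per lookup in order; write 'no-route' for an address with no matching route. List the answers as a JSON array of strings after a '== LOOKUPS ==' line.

Apply in order:
  add 64.0.0.0/2 -> H3 at depth 2
  add 148.251.143.27/32 -> H4 at depth 32
  add 78.217.153.160/29 -> H3 at depth 29
  add 0.0.0.0/0 -> H5 at depth 0
  Q 64.177.47.216: descend 0100 ; hops seen [H5,H3] ; pick H3
  - 0.0.0.0/0 clear@0
  add 78.217.128.0/17 -> H0 at depth 17
  add 0.0.0.0/0 -> H5 at depth 0
  add 148.251.128.0/20 -> H4 at depth 20
  Q 148.251.143.27: descend 10010100111110111000111100011011 ; hops seen [H5,H4,H4] ; pick H4
  add 148.240.0.0/12 -> H4 at depth 12
  Q 78.217.153.160: descend 01001110110110011001100110100 ; hops seen [H5,H3,H0,H3] ; pick H3
  Q 148.251.128.0: descend 10010100111110111000 ; hops seen [H5,H4,H4] ; pick H4
  Q 64.24.93.50: descend 0100 ; hops seen [H5,H3] ; pick H3
  - 0.0.0.0/0 clear@0
  add 148.251.143.27/32 -> H4 at depth 32
  Q 78.217.128.5: descend 0100111011011001100 ; hops seen [H3,H0] ; pick H0
  add 148.251.143.0/24 -> H5 at depth 24
  add 78.217.153.0/24 -> H5 at depth 24
  Q 148.251.143.3: descend 100101001111101110001111000 ; hops seen [H4,H4,H5] ; pick H5
  - 64.0.0.0/2 clear@2
  add 78.217.153.160/28 -> H4 at depth 28
  Q 78.217.153.160: descend 01001110110110011001100110100 ; hops seen [H0,H5,H4,H3] ; pick H3
  Q 148.251.143.27: descend 10010100111110111000111100011011 ; hops seen [H4,H4,H5,H4] ; pick H4
  Q 148.251.143.51: descend 10010100111110111000111100 ; hops seen [H4,H4,H5] ; pick H5
  Q 148.251.143.154: descend 100101001111101110001111 ; hops seen [H4,H4,H5] ; pick H5
  Q 78.217.153.2: descend 010011101101100110011001 ; hops seen [H0,H5] ; pick H5
  - 148.251.128.0/20 clear@20
  Q 78.217.153.160: descend 01001110110110011001100110100 ; hops seen [H0,H5,H4,H3] ; pick H3
  add 78.217.153.164/32 -> H5 at depth 32
  Q 227.146.14.26: descend 1 ; hops seen [∅] ; pick no-route
  add 78.217.153.160/28 -> H3 at depth 28
  - 78.217.153.160/28 clear@28
  Q 78.217.128.10: descend 0100111011011001100 ; hops seen [H0] ; pick H0
  add 148.251.143.16/28 -> H1 at depth 28
  Q 148.251.143.27: descend 10010100111110111000111100011011 ; hops seen [H4,H5,H1,H4] ; pick H4

== LOOKUPS ==
["H3","H4","H3","H4","H3","H0","H5","H3","H4","H5","H5","H5","H3","no-route","H0","H4"]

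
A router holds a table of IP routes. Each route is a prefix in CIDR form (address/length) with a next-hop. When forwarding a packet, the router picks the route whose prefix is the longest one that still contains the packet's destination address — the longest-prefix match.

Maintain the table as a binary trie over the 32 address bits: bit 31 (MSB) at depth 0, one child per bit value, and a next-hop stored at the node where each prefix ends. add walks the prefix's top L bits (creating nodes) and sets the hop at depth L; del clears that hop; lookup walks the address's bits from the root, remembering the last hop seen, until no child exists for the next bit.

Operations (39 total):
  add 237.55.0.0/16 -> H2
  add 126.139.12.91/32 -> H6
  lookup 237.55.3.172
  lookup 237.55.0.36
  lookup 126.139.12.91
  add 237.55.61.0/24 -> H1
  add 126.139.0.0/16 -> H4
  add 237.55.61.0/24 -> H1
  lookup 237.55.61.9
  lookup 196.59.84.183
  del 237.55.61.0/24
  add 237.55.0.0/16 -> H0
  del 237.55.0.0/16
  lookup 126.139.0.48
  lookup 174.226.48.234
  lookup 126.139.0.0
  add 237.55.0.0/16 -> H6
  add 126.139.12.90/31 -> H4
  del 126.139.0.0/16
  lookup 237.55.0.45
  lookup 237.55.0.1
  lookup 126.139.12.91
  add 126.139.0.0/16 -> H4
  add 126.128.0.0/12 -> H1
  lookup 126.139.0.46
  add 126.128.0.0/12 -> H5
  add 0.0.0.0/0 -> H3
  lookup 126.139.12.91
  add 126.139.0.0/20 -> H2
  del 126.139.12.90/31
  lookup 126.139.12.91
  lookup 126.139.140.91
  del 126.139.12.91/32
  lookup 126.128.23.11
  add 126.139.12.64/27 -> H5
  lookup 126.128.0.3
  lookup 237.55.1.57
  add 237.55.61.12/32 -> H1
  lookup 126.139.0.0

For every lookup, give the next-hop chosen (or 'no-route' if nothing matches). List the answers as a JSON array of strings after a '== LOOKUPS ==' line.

Process each operation:
  add 237.55.0.0/16 -> H2 at depth 16
  add 126.139.12.91/32 -> H6 at depth 32
  Q 237.55.3.172: descend 1110110100110111 ; hops seen [H2] ; pick H2
  Q 237.55.0.36: descend 1110110100110111 ; hops seen [H2] ; pick H2
  Q 126.139.12.91: descend 01111110100010110000110001011011 ; hops seen [H6] ; pick H6
  add 237.55.61.0/24 -> H1 at depth 24
  add 126.139.0.0/16 -> H4 at depth 16
  add 237.55.61.0/24 -> H1 at depth 24
  Q 237.55.61.9: descend 111011010011011100111101 ; hops seen [H2,H1] ; pick H1
  Q 196.59.84.183: descend 11 ; hops seen [∅] ; pick no-route
  del 237.55.61.0/24 (clear depth 24)
  add 237.55.0.0/16 -> H0 at depth 16
  del 237.55.0.0/16 (clear depth 16)
  Q 126.139.0.48: descend 01111110100010110000 ; hops seen [H4] ; pick H4
  Q 174.226.48.234: descend 1 ; hops seen [∅] ; pick no-route
  Q 126.139.0.0: descend 01111110100010110000 ; hops seen [H4] ; pick H4
  add 237.55.0.0/16 -> H6 at depth 16
  add 126.139.12.90/31 -> H4 at depth 31
  del 126.139.0.0/16 (clear depth 16)
  Q 237.55.0.45: descend 111011010011011100 ; hops seen [H6] ; pick H6
  Q 237.55.0.1: descend 111011010011011100 ; hops seen [H6] ; pick H6
  Q 126.139.12.91: descend 01111110100010110000110001011011 ; hops seen [H4,H6] ; pick H6
  add 126.139.0.0/16 -> H4 at depth 16
  add 126.128.0.0/12 -> H1 at depth 12
  Q 126.139.0.46: descend 01111110100010110000 ; hops seen [H1,H4] ; pick H4
  add 126.128.0.0/12 -> H5 at depth 12
  add 0.0.0.0/0 -> H3 at depth 0
  Q 126.139.12.91: descend 01111110100010110000110001011011 ; hops seen [H3,H5,H4,H4,H6] ; pick H6
  add 126.139.0.0/20 -> H2 at depth 20
  del 126.139.12.90/31 (clear depth 31)
  Q 126.139.12.91: descend 01111110100010110000110001011011 ; hops seen [H3,H5,H4,H2,H6] ; pick H6
  Q 126.139.140.91: descend 0111111010001011 ; hops seen [H3,H5,H4] ; pick H4
  del 126.139.12.91/32 (clear depth 32)
  Q 126.128.23.11: descend 011111101000 ; hops seen [H3,H5] ; pick H5
  add 126.139.12.64/27 -> H5 at depth 27
  Q 126.128.0.3: descend 011111101000 ; hops seen [H3,H5] ; pick H5
  Q 237.55.1.57: descend 111011010011011100 ; hops seen [H3,H6] ; pick H6
  add 237.55.61.12/32 -> H1 at depth 32
  Q 126.139.0.0: descend 01111110100010110000 ; hops seen [H3,H5,H4,H2] ; pick H2

== LOOKUPS ==
["H2","H2","H6","H1","no-route","H4","no-route","H4","H6","H6","H6","H4","H6","H6","H4","H5","H5","H6","H2"]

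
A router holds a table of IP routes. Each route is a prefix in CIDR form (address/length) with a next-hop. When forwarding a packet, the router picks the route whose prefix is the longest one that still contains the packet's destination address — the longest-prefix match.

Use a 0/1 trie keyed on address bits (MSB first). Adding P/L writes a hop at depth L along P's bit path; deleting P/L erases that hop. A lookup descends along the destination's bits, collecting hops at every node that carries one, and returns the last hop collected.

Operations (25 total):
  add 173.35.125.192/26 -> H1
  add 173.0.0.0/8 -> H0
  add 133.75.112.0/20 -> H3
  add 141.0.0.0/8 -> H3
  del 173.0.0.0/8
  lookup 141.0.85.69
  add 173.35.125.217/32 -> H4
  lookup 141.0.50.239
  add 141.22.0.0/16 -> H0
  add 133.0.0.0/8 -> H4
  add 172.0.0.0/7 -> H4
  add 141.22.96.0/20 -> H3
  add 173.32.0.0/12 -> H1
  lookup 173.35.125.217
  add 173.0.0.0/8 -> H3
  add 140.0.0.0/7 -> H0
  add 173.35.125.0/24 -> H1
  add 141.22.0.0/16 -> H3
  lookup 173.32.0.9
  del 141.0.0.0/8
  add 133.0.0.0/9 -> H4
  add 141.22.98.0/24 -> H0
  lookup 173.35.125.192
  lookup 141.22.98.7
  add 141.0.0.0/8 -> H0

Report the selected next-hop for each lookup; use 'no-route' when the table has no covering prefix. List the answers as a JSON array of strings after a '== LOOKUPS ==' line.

Trace:
  add 173.35.125.192/26 -> H1 at depth 26
  add 173.0.0.0/8 -> H0 at depth 8
  add 133.75.112.0/20 -> H3 at depth 20
  add 141.0.0.0/8 -> H3 at depth 8
  del 173.0.0.0/8 (clear depth 8)
  Q 141.0.85.69: descend 10001101 ; hops seen [H3] ; pick H3
  add 173.35.125.217/32 -> H4 at depth 32
  Q 141.0.50.239: descend 10001101 ; hops seen [H3] ; pick H3
  add 141.22.0.0/16 -> H0 at depth 16
  add 133.0.0.0/8 -> H4 at depth 8
  add 172.0.0.0/7 -> H4 at depth 7
  add 141.22.96.0/20 -> H3 at depth 20
  add 173.32.0.0/12 -> H1 at depth 12
  Q 173.35.125.217: descend 10101101001000110111110111011001 ; hops seen [H4,H1,H1,H4] ; pick H4
  add 173.0.0.0/8 -> H3 at depth 8
  add 140.0.0.0/7 -> H0 at depth 7
  add 173.35.125.0/24 -> H1 at depth 24
  add 141.22.0.0/16 -> H3 at depth 16
  Q 173.32.0.9: descend 10101101001000 ; hops seen [H4,H3,H1] ; pick H1
  del 141.0.0.0/8 (clear depth 8)
  add 133.0.0.0/9 -> H4 at depth 9
  add 141.22.98.0/24 -> H0 at depth 24
  Q 173.35.125.192: descend 101011010010001101111101110 ; hops seen [H4,H3,H1,H1,H1] ; pick H1
  Q 141.22.98.7: descend 100011010001011001100010 ; hops seen [H0,H3,H3,H0] ; pick H0
  add 141.0.0.0/8 -> H0 at depth 8

== LOOKUPS ==
["H3","H3","H4","H1","H1","H0"]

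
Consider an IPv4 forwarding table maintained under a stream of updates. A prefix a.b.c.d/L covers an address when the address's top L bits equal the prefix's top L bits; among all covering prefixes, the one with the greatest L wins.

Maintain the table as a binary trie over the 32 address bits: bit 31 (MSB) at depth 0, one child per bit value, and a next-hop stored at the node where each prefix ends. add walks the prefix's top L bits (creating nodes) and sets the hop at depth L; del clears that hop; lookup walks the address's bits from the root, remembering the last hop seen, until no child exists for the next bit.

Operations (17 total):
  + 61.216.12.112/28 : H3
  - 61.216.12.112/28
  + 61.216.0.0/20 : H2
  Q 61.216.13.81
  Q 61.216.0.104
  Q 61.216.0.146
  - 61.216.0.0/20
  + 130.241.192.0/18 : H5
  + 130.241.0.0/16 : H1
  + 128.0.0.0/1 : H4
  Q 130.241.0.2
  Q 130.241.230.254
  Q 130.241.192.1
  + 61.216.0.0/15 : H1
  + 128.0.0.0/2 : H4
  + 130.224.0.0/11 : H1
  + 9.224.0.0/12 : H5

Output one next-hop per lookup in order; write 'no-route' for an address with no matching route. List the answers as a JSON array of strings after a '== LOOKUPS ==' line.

Apply in order:
  + 61.216.12.112/28 (H3) depth=28
  del 61.216.12.112/28 (clear depth 28)
  + 61.216.0.0/20 (H2) depth=20
  Q 61.216.13.81: descend 00111101110110000000110 ; hops seen [H2] ; pick H2
  Q 61.216.0.104: descend 00111101110110000000 ; hops seen [H2] ; pick H2
  Q 61.216.0.146: descend 00111101110110000000 ; hops seen [H2] ; pick H2
  del 61.216.0.0/20 (clear depth 20)
  + 130.241.192.0/18 (H5) depth=18
  + 130.241.0.0/16 (H1) depth=16
  + 128.0.0.0/1 (H4) depth=1
  Q 130.241.0.2: descend 1000001011110001 ; hops seen [H4,H1] ; pick H1
  Q 130.241.230.254: descend 100000101111000111 ; hops seen [H4,H1,H5] ; pick H5
  Q 130.241.192.1: descend 100000101111000111 ; hops seen [H4,H1,H5] ; pick H5
  + 61.216.0.0/15 (H1) depth=15
  + 128.0.0.0/2 (H4) depth=2
  + 130.224.0.0/11 (H1) depth=11
  + 9.224.0.0/12 (H5) depth=12

== LOOKUPS ==
["H2","H2","H2","H1","H5","H5"]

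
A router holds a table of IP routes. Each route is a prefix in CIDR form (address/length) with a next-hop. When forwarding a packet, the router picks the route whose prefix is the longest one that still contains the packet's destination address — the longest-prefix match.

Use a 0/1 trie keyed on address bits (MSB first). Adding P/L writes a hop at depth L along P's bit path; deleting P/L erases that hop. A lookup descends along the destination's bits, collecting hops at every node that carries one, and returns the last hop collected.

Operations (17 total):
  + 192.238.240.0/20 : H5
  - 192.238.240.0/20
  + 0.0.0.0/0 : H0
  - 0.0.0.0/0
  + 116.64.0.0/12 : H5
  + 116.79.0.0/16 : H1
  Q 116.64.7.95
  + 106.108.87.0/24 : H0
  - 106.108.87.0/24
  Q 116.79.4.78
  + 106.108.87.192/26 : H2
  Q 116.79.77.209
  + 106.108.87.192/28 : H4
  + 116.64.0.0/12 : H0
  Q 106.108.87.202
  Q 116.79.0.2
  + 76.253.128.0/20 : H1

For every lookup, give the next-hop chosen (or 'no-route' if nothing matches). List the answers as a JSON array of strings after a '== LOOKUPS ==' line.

Apply in order:
  add 192.238.240.0/20 -> H5 at depth 20
  del 192.238.240.0/20 (clear depth 20)
  add 0.0.0.0/0 -> H0 at depth 0
  del 0.0.0.0/0 (clear depth 0)
  add 116.64.0.0/12 -> H5 at depth 12
  add 116.79.0.0/16 -> H1 at depth 16
  lookup 116.64.7.95: bits 011101000100 walk d0:-→d1:-→d2:-→d3:-→d4:-→d5:-→d6:-→d7:-→d8:-→d9:-→d10:-→d11:-→d12:H5 -> H5
  add 106.108.87.0/24 -> H0 at depth 24
  del 106.108.87.0/24 (clear depth 24)
  lookup 116.79.4.78: bits 0111010001001111 walk d0:-→d1:-→d2:-→d3:-→d4:-→d5:-→d6:-→d7:-→d8:-→d9:-→d10:-→d11:-→d12:H5→d13:-→d14:-→d15:-→d16:H1 -> H1
  add 106.108.87.192/26 -> H2 at depth 26
  lookup 116.79.77.209: bits 0111010001001111 walk d0:-→d1:-→d2:-→d3:-→d4:-→d5:-→d6:-→d7:-→d8:-→d9:-→d10:-→d11:-→d12:H5→d13:-→d14:-→d15:-→d16:H1 -> H1
  add 106.108.87.192/28 -> H4 at depth 28
  add 116.64.0.0/12 -> H0 at depth 12
  lookup 106.108.87.202: bits 0110101001101100010101111100 walk d0:-→d1:-→d2:-→d3:-→d4:-→d5:-→d6:-→d7:-→d8:-→d9:-→d10:-→d11:-→d12:-→d13:-→d14:-→d15:-→d16:-→d17:-→d18:-→d19:-→d20:-→d21:-→d22:-→d23:-→d24:-→d25:-→d26:H2→d27:-→d28:H4 -> H4
  lookup 116.79.0.2: bits 0111010001001111 walk d0:-→d1:-→d2:-→d3:-→d4:-→d5:-→d6:-→d7:-→d8:-→d9:-→d10:-→d11:-→d12:H0→d13:-→d14:-→d15:-→d16:H1 -> H1
  add 76.253.128.0/20 -> H1 at depth 20

== LOOKUPS ==
["H5","H1","H1","H4","H1"]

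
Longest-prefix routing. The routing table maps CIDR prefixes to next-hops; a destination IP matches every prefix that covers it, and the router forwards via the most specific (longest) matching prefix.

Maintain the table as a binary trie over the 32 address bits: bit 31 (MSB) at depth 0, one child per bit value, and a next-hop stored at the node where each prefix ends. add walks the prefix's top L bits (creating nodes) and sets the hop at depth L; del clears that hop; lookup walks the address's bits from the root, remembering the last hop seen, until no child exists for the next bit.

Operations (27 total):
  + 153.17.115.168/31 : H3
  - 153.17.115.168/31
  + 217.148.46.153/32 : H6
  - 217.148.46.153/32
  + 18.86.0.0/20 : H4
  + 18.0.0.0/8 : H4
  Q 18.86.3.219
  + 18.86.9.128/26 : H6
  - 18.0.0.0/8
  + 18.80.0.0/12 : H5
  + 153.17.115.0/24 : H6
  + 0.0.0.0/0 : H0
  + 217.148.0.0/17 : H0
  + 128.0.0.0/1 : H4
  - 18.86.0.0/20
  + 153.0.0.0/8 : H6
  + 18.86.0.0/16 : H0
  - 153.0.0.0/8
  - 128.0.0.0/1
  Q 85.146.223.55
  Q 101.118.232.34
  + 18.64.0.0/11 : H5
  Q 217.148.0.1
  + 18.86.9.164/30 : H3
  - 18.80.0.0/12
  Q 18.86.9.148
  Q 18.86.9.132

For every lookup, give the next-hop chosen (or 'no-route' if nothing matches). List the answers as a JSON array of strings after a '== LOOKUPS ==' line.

Apply in order:
  add 153.17.115.168/31 -> H3 at depth 31
  del 153.17.115.168/31 (clear depth 31)
  add 217.148.46.153/32 -> H6 at depth 32
  del 217.148.46.153/32 (clear depth 32)
  add 18.86.0.0/20 -> H4 at depth 20
  add 18.0.0.0/8 -> H4 at depth 8
  lookup 18.86.3.219: bits 00010010010101100000 walk d0:-→d1:-→d2:-→d3:-→d4:-→d5:-→d6:-→d7:-→d8:H4→d9:-→d10:-→d11:-→d12:-→d13:-→d14:-→d15:-→d16:-→d17:-→d18:-→d19:-→d20:H4 -> H4
  add 18.86.9.128/26 -> H6 at depth 26
  del 18.0.0.0/8 (clear depth 8)
  add 18.80.0.0/12 -> H5 at depth 12
  add 153.17.115.0/24 -> H6 at depth 24
  add 0.0.0.0/0 -> H0 at depth 0
  add 217.148.0.0/17 -> H0 at depth 17
  add 128.0.0.0/1 -> H4 at depth 1
  del 18.86.0.0/20 (clear depth 20)
  add 153.0.0.0/8 -> H6 at depth 8
  add 18.86.0.0/16 -> H0 at depth 16
  del 153.0.0.0/8 (clear depth 8)
  del 128.0.0.0/1 (clear depth 1)
  lookup 85.146.223.55: bits 0 walk d0:H0→d1:- -> H0
  lookup 101.118.232.34: bits 0 walk d0:H0→d1:- -> H0
  add 18.64.0.0/11 -> H5 at depth 11
  lookup 217.148.0.1: bits 110110011001010000 walk d0:H0→d1:-→d2:-→d3:-→d4:-→d5:-→d6:-→d7:-→d8:-→d9:-→d10:-→d11:-→d12:-→d13:-→d14:-→d15:-→d16:-→d17:H0→d18:- -> H0
  add 18.86.9.164/30 -> H3 at depth 30
  del 18.80.0.0/12 (clear depth 12)
  lookup 18.86.9.148: bits 00010010010101100000100110 walk d0:H0→d1:-→d2:-→d3:-→d4:-→d5:-→d6:-→d7:-→d8:-→d9:-→d10:-→d11:H5→d12:-→d13:-→d14:-→d15:-→d16:H0→d17:-→d18:-→d19:-→d20:-→d21:-→d22:-→d23:-→d24:-→d25:-→d26:H6 -> H6
  lookup 18.86.9.132: bits 00010010010101100000100110 walk d0:H0→d1:-→d2:-→d3:-→d4:-→d5:-→d6:-→d7:-→d8:-→d9:-→d10:-→d11:H5→d12:-→d13:-→d14:-→d15:-→d16:H0→d17:-→d18:-→d19:-→d20:-→d21:-→d22:-→d23:-→d24:-→d25:-→d26:H6 -> H6

== LOOKUPS ==
["H4","H0","H0","H0","H6","H6"]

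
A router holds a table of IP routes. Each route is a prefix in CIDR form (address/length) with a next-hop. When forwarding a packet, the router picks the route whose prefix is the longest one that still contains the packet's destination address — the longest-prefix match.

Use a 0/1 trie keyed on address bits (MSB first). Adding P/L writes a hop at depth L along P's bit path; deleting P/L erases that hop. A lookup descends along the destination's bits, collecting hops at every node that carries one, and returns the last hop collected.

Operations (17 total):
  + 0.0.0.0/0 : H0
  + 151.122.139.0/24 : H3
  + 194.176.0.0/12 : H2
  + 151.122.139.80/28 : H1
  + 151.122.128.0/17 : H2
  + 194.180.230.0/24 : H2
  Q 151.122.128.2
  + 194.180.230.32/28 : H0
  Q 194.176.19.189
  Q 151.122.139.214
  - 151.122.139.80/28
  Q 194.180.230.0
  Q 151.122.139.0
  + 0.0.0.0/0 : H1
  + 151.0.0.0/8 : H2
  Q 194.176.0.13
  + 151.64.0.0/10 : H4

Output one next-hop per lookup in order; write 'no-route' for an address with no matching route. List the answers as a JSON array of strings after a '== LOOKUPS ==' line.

Process each operation:
  + 0.0.0.0/0 (H0) depth=0
  + 151.122.139.0/24 (H3) depth=24
  + 194.176.0.0/12 (H2) depth=12
  + 151.122.139.80/28 (H1) depth=28
  + 151.122.128.0/17 (H2) depth=17
  + 194.180.230.0/24 (H2) depth=24
  lookup 151.122.128.2: bits 10010111011110101000 walk d0:H0→d1:-→d2:-→d3:-→d4:-→d5:-→d6:-→d7:-→d8:-→d9:-→d10:-→d11:-→d12:-→d13:-→d14:-→d15:-→d16:-→d17:H2→d18:-→d19:-→d20:- -> H2
  + 194.180.230.32/28 (H0) depth=28
  lookup 194.176.19.189: bits 1100001010110 walk d0:H0→d1:-→d2:-→d3:-→d4:-→d5:-→d6:-→d7:-→d8:-→d9:-→d10:-→d11:-→d12:H2→d13:- -> H2
  lookup 151.122.139.214: bits 100101110111101010001011 walk d0:H0→d1:-→d2:-→d3:-→d4:-→d5:-→d6:-→d7:-→d8:-→d9:-→d10:-→d11:-→d12:-→d13:-→d14:-→d15:-→d16:-→d17:H2→d18:-→d19:-→d20:-→d21:-→d22:-→d23:-→d24:H3 -> H3
  del 151.122.139.80/28 (clear depth 28)
  lookup 194.180.230.0: bits 11000010101101001110011000 walk d0:H0→d1:-→d2:-→d3:-→d4:-→d5:-→d6:-→d7:-→d8:-→d9:-→d10:-→d11:-→d12:H2→d13:-→d14:-→d15:-→d16:-→d17:-→d18:-→d19:-→d20:-→d21:-→d22:-→d23:-→d24:H2→d25:-→d26:- -> H2
  lookup 151.122.139.0: bits 1001011101111010100010110 walk d0:H0→d1:-→d2:-→d3:-→d4:-→d5:-→d6:-→d7:-→d8:-→d9:-→d10:-→d11:-→d12:-→d13:-→d14:-→d15:-→d16:-→d17:H2→d18:-→d19:-→d20:-→d21:-→d22:-→d23:-→d24:H3→d25:- -> H3
  + 0.0.0.0/0 (H1) depth=0
  + 151.0.0.0/8 (H2) depth=8
  lookup 194.176.0.13: bits 1100001010110 walk d0:H1→d1:-→d2:-→d3:-→d4:-→d5:-→d6:-→d7:-→d8:-→d9:-→d10:-→d11:-→d12:H2→d13:- -> H2
  + 151.64.0.0/10 (H4) depth=10

== LOOKUPS ==
["H2","H2","H3","H2","H3","H2"]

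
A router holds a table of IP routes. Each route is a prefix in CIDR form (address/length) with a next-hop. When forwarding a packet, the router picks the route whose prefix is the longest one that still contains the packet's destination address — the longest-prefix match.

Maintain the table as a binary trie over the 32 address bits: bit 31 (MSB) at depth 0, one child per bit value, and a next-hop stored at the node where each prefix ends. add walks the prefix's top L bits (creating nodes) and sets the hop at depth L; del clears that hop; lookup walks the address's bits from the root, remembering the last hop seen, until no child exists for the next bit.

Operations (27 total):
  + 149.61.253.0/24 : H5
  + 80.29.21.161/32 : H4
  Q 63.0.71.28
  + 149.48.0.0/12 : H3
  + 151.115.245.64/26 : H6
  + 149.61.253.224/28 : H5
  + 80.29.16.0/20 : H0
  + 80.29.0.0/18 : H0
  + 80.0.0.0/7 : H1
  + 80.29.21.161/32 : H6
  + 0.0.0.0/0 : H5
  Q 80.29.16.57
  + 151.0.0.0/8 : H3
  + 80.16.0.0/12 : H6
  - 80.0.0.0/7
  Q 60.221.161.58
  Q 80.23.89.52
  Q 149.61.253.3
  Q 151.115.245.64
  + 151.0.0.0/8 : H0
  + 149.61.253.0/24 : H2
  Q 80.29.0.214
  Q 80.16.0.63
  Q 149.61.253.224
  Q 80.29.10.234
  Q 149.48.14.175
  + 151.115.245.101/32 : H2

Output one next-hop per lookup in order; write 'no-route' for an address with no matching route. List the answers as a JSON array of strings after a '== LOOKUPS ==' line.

Apply in order:
  add 149.61.253.0/24 -> H5 at depth 24
  add 80.29.21.161/32 -> H4 at depth 32
  ? 63.0.71.28  path d0:-→d1:-  best=no-route
  add 149.48.0.0/12 -> H3 at depth 12
  add 151.115.245.64/26 -> H6 at depth 26
  add 149.61.253.224/28 -> H5 at depth 28
  add 80.29.16.0/20 -> H0 at depth 20
  add 80.29.0.0/18 -> H0 at depth 18
  add 80.0.0.0/7 -> H1 at depth 7
  add 80.29.21.161/32 -> H6 at depth 32
  add 0.0.0.0/0 -> H5 at depth 0
  ? 80.29.16.57  path d0:H5→d1:-→d2:-→d3:-→d4:-→d5:-→d6:-→d7:H1→d8:-→d9:-→d10:-→d11:-→d12:-→d13:-→d14:-→d15:-→d16:-→d17:-→d18:H0→d19:-→d20:H0→d21:-  best=H0
  add 151.0.0.0/8 -> H3 at depth 8
  add 80.16.0.0/12 -> H6 at depth 12
  - 80.0.0.0/7 clear@7
  ? 60.221.161.58  path d0:H5→d1:-  best=H5
  ? 80.23.89.52  path d0:H5→d1:-→d2:-→d3:-→d4:-→d5:-→d6:-→d7:-→d8:-→d9:-→d10:-→d11:-→d12:H6  best=H6
  ? 149.61.253.3  path d0:H5→d1:-→d2:-→d3:-→d4:-→d5:-→d6:-→d7:-→d8:-→d9:-→d10:-→d11:-→d12:H3→d13:-→d14:-→d15:-→d16:-→d17:-→d18:-→d19:-→d20:-→d21:-→d22:-→d23:-→d24:H5  best=H5
  ? 151.115.245.64  path d0:H5→d1:-→d2:-→d3:-→d4:-→d5:-→d6:-→d7:-→d8:H3→d9:-→d10:-→d11:-→d12:-→d13:-→d14:-→d15:-→d16:-→d17:-→d18:-→d19:-→d20:-→d21:-→d22:-→d23:-→d24:-→d25:-→d26:H6  best=H6
  add 151.0.0.0/8 -> H0 at depth 8
  add 149.61.253.0/24 -> H2 at depth 24
  ? 80.29.0.214  path d0:H5→d1:-→d2:-→d3:-→d4:-→d5:-→d6:-→d7:-→d8:-→d9:-→d10:-→d11:-→d12:H6→d13:-→d14:-→d15:-→d16:-→d17:-→d18:H0→d19:-  best=H0
  ? 80.16.0.63  path d0:H5→d1:-→d2:-→d3:-→d4:-→d5:-→d6:-→d7:-→d8:-→d9:-→d10:-→d11:-→d12:H6  best=H6
  ? 149.61.253.224  path d0:H5→d1:-→d2:-→d3:-→d4:-→d5:-→d6:-→d7:-→d8:-→d9:-→d10:-→d11:-→d12:H3→d13:-→d14:-→d15:-→d16:-→d17:-→d18:-→d19:-→d20:-→d21:-→d22:-→d23:-→d24:H2→d25:-→d26:-→d27:-→d28:H5  best=H5
  ? 80.29.10.234  path d0:H5→d1:-→d2:-→d3:-→d4:-→d5:-→d6:-→d7:-→d8:-→d9:-→d10:-→d11:-→d12:H6→d13:-→d14:-→d15:-→d16:-→d17:-→d18:H0→d19:-  best=H0
  ? 149.48.14.175  path d0:H5→d1:-→d2:-→d3:-→d4:-→d5:-→d6:-→d7:-→d8:-→d9:-→d10:-→d11:-→d12:H3  best=H3
  add 151.115.245.101/32 -> H2 at depth 32

== LOOKUPS ==
["no-route","H0","H5","H6","H5","H6","H0","H6","H5","H0","H3"]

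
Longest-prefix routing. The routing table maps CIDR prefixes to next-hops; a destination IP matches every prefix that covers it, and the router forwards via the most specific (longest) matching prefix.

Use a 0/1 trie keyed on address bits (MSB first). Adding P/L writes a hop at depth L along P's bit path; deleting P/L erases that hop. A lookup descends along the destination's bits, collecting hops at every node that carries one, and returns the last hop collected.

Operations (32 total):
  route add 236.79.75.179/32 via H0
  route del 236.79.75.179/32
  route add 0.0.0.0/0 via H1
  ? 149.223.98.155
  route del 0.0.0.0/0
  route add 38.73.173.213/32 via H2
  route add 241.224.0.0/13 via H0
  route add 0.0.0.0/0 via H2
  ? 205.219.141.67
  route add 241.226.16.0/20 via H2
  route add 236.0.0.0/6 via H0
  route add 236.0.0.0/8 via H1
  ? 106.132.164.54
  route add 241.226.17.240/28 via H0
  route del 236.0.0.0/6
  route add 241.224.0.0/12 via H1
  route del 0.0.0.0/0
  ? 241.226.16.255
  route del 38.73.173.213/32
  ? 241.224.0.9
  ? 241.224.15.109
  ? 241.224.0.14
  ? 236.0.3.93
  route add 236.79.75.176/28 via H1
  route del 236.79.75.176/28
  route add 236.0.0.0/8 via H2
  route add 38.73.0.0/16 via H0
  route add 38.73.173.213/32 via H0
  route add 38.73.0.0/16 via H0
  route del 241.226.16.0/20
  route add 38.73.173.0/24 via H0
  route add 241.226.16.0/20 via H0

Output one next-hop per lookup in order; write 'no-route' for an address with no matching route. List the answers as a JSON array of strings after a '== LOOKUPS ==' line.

Process each operation:
  + 236.79.75.179/32 (H0) depth=32
  del 236.79.75.179/32 (clear depth 32)
  + 0.0.0.0/0 (H1) depth=0
  ? 149.223.98.155  path d0:H1→d1:-  best=H1
  del 0.0.0.0/0 (clear depth 0)
  + 38.73.173.213/32 (H2) depth=32
  + 241.224.0.0/13 (H0) depth=13
  + 0.0.0.0/0 (H2) depth=0
  ? 205.219.141.67  path d0:H2→d1:-→d2:-  best=H2
  + 241.226.16.0/20 (H2) depth=20
  + 236.0.0.0/6 (H0) depth=6
  + 236.0.0.0/8 (H1) depth=8
  ? 106.132.164.54  path d0:H2→d1:-  best=H2
  + 241.226.17.240/28 (H0) depth=28
  del 236.0.0.0/6 (clear depth 6)
  + 241.224.0.0/12 (H1) depth=12
  del 0.0.0.0/0 (clear depth 0)
  ? 241.226.16.255  path d0:-→d1:-→d2:-→d3:-→d4:-→d5:-→d6:-→d7:-→d8:-→d9:-→d10:-→d11:-→d12:H1→d13:H0→d14:-→d15:-→d16:-→d17:-→d18:-→d19:-→d20:H2→d21:-→d22:-→d23:-  best=H2
  del 38.73.173.213/32 (clear depth 32)
  ? 241.224.0.9  path d0:-→d1:-→d2:-→d3:-→d4:-→d5:-→d6:-→d7:-→d8:-→d9:-→d10:-→d11:-→d12:H1→d13:H0→d14:-  best=H0
  ? 241.224.15.109  path d0:-→d1:-→d2:-→d3:-→d4:-→d5:-→d6:-→d7:-→d8:-→d9:-→d10:-→d11:-→d12:H1→d13:H0→d14:-  best=H0
  ? 241.224.0.14  path d0:-→d1:-→d2:-→d3:-→d4:-→d5:-→d6:-→d7:-→d8:-→d9:-→d10:-→d11:-→d12:H1→d13:H0→d14:-  best=H0
  ? 236.0.3.93  path d0:-→d1:-→d2:-→d3:-→d4:-→d5:-→d6:-→d7:-→d8:H1→d9:-  best=H1
  + 236.79.75.176/28 (H1) depth=28
  del 236.79.75.176/28 (clear depth 28)
  + 236.0.0.0/8 (H2) depth=8
  + 38.73.0.0/16 (H0) depth=16
  + 38.73.173.213/32 (H0) depth=32
  + 38.73.0.0/16 (H0) depth=16
  del 241.226.16.0/20 (clear depth 20)
  + 38.73.173.0/24 (H0) depth=24
  + 241.226.16.0/20 (H0) depth=20

== LOOKUPS ==
["H1","H2","H2","H2","H0","H0","H0","H1"]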